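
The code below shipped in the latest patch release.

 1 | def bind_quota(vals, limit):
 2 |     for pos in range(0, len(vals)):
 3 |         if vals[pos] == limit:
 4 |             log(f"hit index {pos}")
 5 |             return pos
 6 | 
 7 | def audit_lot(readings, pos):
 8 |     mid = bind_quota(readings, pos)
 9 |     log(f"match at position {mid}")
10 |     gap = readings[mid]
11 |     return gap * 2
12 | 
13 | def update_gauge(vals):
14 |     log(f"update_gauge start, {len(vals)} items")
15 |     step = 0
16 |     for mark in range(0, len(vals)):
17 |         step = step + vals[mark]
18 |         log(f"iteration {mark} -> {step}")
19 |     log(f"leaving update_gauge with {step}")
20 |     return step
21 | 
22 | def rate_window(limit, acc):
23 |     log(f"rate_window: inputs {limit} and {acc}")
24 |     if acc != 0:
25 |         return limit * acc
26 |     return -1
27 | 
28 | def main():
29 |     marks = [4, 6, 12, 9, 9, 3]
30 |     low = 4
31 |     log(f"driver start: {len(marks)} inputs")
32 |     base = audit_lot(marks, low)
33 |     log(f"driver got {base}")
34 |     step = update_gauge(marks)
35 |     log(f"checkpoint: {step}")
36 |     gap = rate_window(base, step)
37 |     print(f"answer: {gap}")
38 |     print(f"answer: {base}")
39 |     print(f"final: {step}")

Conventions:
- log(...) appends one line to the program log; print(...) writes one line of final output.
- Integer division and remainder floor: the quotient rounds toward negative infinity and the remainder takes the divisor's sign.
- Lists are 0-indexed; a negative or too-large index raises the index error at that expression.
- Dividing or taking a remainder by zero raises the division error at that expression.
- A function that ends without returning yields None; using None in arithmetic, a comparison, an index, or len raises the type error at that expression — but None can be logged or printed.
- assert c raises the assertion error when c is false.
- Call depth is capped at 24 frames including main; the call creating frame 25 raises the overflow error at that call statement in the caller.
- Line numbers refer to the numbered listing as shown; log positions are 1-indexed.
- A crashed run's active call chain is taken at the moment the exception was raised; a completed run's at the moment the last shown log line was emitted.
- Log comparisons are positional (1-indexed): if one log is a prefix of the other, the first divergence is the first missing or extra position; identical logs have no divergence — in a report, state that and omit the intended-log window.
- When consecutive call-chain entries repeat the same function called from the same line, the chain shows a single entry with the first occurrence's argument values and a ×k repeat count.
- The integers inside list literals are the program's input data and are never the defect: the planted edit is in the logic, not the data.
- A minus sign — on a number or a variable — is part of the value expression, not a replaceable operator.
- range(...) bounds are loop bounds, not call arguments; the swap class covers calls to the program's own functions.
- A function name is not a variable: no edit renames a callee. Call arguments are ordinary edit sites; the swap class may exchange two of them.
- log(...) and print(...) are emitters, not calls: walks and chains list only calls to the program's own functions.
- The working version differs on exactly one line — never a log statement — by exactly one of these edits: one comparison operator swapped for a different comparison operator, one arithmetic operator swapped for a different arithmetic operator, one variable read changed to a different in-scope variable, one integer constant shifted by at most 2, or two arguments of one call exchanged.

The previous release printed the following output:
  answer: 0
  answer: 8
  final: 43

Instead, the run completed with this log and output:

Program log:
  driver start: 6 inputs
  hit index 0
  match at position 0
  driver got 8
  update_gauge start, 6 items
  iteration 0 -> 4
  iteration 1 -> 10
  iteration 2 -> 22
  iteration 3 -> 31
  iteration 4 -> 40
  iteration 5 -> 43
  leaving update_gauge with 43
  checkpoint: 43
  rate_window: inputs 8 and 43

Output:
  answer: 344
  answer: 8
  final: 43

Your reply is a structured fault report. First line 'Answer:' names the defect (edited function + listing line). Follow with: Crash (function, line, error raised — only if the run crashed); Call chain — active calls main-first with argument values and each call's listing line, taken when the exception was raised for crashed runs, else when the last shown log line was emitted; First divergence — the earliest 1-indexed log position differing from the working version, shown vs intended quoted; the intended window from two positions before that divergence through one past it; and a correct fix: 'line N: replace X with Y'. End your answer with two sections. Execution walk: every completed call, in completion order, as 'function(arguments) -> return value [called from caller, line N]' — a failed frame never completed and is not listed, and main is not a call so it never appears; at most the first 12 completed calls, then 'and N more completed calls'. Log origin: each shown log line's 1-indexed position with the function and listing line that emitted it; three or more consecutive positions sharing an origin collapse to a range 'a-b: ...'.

Answer: the defect is in rate_window at line 25.
The tell: The logs agree in full; only the final output differs.
Call chain: main -> rate_window(8, 43) (called at line 36).
First divergence: none — the logs agree in full.
Execution walk:
  bind_quota([4, 6, 12, 9, 9, 3], 4) -> 0  [called from audit_lot, line 8]
  audit_lot([4, 6, 12, 9, 9, 3], 4) -> 8  [called from main, line 32]
  update_gauge([4, 6, 12, 9, 9, 3]) -> 43  [called from main, line 34]
  rate_window(8, 43) -> 344  [called from main, line 36]
Log origins:
  1: emitted by main (line 31)
  2: emitted by bind_quota (line 4)
  3: emitted by audit_lot (line 9)
  4: emitted by main (line 33)
  5: emitted by update_gauge (line 14)
  6-11: emitted by update_gauge (line 18)
  12: emitted by update_gauge (line 19)
  13: emitted by main (line 35)
  14: emitted by rate_window (line 23)
A correct fix: line 25: replace `*` with `//`.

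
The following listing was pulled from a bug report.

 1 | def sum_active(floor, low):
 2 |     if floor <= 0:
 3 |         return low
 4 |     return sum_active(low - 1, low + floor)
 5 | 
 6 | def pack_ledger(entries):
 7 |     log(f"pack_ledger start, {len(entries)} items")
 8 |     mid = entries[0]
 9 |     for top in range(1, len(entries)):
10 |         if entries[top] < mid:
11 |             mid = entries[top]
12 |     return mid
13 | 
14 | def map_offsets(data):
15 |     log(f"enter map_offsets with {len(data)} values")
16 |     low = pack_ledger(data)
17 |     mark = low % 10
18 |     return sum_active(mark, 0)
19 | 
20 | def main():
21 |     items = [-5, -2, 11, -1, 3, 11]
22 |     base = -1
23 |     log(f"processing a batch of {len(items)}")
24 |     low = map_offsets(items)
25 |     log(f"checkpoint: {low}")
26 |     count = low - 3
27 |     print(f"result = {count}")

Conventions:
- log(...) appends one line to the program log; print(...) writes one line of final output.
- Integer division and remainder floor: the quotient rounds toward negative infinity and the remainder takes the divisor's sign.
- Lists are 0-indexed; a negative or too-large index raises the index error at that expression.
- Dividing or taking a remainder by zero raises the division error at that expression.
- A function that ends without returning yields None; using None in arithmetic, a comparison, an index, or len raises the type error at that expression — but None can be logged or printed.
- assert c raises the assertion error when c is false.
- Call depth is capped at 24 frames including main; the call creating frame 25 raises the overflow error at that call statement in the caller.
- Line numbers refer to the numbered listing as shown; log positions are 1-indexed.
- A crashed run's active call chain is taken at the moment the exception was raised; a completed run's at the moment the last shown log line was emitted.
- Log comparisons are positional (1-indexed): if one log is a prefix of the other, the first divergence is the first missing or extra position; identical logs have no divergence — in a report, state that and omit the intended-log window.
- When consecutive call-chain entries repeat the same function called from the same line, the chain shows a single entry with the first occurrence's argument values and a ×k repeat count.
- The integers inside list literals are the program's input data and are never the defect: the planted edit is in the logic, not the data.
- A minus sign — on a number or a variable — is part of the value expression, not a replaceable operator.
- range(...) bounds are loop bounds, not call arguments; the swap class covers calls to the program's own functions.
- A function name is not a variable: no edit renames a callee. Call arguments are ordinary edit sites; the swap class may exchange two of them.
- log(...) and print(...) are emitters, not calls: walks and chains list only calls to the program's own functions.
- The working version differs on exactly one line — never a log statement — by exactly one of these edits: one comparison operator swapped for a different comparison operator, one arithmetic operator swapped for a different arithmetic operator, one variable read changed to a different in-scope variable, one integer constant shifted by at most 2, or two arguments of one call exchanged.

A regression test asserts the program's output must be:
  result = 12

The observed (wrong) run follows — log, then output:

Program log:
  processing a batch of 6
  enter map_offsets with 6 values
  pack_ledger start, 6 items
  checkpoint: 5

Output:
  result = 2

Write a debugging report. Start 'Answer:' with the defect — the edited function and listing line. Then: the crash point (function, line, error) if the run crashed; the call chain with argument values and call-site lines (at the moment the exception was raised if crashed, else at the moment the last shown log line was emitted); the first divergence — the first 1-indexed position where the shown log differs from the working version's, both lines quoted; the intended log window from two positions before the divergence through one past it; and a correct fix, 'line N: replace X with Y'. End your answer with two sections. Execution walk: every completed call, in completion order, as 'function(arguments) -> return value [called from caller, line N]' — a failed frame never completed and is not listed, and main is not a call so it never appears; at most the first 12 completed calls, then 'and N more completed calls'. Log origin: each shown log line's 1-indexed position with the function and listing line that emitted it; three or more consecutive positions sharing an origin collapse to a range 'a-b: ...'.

Answer: the defect is in sum_active at line 4.
Key observation: Everything matches until log position 4, which reads 'checkpoint: 5' in place of 'checkpoint: 15'.
Call chain: main.
First divergence: position 4; shown 'checkpoint: 5' vs intended 'checkpoint: 15'.
Intended log window:
  2: enter map_offsets with 6 values
  3: pack_ledger start, 6 items
  4: checkpoint: 15
Execution walk:
  pack_ledger([-5, -2, 11, -1, 3, 11]) -> -5  [called from map_offsets, line 16]
  sum_active(-1, 5) -> 5  [called from sum_active, line 4]
  sum_active(5, 0) -> 5  [called from map_offsets, line 18]
  map_offsets([-5, -2, 11, -1, 3, 11]) -> 5  [called from main, line 24]
Log origins:
  1: emitted by main (line 23)
  2: emitted by map_offsets (line 15)
  3: emitted by pack_ledger (line 7)
  4: emitted by main (line 25)
A correct fix: line 4: replace `low - 1` with `floor - 1`.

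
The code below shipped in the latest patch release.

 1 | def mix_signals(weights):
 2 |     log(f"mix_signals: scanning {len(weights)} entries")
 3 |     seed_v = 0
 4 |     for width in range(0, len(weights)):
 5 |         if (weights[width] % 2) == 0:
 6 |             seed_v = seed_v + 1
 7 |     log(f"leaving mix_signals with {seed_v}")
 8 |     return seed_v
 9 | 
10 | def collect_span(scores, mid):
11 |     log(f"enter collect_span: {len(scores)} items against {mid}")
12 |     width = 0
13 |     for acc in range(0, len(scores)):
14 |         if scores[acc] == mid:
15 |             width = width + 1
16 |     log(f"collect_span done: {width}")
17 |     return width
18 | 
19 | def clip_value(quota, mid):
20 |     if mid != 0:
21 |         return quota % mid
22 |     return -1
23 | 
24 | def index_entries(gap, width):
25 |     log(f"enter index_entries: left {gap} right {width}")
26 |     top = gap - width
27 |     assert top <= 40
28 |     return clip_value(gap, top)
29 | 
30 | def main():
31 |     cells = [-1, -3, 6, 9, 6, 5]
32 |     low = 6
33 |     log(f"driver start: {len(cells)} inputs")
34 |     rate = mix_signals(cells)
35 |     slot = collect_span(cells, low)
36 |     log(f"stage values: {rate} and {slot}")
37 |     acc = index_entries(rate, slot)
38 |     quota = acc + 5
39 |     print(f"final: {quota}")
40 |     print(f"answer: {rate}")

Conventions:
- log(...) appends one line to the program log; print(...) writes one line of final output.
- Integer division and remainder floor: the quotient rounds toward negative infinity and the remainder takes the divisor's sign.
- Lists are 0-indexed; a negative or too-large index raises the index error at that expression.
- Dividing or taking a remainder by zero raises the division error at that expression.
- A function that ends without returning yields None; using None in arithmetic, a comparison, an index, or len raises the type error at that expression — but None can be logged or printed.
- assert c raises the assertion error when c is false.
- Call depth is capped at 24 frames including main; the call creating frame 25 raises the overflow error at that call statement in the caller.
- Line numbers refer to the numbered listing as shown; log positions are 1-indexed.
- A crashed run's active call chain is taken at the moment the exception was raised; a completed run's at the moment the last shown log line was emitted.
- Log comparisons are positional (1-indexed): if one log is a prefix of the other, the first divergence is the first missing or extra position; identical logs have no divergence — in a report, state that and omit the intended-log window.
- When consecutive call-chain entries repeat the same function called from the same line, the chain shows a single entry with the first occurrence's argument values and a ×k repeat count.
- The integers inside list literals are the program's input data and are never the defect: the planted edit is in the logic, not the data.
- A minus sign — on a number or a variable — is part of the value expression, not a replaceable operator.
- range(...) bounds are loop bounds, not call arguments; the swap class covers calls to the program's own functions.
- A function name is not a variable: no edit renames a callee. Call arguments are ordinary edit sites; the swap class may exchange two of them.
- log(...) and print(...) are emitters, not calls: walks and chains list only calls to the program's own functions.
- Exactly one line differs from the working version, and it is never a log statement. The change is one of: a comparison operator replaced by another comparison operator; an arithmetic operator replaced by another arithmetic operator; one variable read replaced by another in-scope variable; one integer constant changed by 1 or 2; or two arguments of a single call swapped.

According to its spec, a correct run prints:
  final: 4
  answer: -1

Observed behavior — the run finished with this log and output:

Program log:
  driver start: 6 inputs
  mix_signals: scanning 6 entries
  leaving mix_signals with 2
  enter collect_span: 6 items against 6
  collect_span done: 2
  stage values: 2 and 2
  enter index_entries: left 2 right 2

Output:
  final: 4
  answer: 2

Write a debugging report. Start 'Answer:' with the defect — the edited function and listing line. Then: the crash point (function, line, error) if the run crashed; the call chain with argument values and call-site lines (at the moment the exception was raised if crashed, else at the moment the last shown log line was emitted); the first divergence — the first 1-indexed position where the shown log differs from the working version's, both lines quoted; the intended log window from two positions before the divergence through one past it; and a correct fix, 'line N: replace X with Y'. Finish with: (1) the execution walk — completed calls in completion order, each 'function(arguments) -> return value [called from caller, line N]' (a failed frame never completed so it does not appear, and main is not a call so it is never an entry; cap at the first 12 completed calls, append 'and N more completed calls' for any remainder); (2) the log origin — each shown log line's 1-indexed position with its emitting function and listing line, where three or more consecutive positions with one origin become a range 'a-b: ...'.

Answer: the defect is in main at line 40.
Core observation: Every logged value matches the working version; the printed result is what differs.
Call chain: main -> index_entries(2, 2) (called at line 37).
First divergence: none; the two logs match at every position.
Execution walk:
  mix_signals([-1, -3, 6, 9, 6, 5]) -> 2  [called from main, line 34]
  collect_span([-1, -3, 6, 9, 6, 5], 6) -> 2  [called from main, line 35]
  clip_value(2, 0) -> -1  [called from index_entries, line 28]
  index_entries(2, 2) -> -1  [called from main, line 37]
Origin of each log line:
  1: from main, line 33
  2: from mix_signals, line 2
  3: from mix_signals, line 7
  4: from collect_span, line 11
  5: from collect_span, line 16
  6: from main, line 36
  7: from index_entries, line 25
A correct fix: line 40: replace `rate` with `acc`.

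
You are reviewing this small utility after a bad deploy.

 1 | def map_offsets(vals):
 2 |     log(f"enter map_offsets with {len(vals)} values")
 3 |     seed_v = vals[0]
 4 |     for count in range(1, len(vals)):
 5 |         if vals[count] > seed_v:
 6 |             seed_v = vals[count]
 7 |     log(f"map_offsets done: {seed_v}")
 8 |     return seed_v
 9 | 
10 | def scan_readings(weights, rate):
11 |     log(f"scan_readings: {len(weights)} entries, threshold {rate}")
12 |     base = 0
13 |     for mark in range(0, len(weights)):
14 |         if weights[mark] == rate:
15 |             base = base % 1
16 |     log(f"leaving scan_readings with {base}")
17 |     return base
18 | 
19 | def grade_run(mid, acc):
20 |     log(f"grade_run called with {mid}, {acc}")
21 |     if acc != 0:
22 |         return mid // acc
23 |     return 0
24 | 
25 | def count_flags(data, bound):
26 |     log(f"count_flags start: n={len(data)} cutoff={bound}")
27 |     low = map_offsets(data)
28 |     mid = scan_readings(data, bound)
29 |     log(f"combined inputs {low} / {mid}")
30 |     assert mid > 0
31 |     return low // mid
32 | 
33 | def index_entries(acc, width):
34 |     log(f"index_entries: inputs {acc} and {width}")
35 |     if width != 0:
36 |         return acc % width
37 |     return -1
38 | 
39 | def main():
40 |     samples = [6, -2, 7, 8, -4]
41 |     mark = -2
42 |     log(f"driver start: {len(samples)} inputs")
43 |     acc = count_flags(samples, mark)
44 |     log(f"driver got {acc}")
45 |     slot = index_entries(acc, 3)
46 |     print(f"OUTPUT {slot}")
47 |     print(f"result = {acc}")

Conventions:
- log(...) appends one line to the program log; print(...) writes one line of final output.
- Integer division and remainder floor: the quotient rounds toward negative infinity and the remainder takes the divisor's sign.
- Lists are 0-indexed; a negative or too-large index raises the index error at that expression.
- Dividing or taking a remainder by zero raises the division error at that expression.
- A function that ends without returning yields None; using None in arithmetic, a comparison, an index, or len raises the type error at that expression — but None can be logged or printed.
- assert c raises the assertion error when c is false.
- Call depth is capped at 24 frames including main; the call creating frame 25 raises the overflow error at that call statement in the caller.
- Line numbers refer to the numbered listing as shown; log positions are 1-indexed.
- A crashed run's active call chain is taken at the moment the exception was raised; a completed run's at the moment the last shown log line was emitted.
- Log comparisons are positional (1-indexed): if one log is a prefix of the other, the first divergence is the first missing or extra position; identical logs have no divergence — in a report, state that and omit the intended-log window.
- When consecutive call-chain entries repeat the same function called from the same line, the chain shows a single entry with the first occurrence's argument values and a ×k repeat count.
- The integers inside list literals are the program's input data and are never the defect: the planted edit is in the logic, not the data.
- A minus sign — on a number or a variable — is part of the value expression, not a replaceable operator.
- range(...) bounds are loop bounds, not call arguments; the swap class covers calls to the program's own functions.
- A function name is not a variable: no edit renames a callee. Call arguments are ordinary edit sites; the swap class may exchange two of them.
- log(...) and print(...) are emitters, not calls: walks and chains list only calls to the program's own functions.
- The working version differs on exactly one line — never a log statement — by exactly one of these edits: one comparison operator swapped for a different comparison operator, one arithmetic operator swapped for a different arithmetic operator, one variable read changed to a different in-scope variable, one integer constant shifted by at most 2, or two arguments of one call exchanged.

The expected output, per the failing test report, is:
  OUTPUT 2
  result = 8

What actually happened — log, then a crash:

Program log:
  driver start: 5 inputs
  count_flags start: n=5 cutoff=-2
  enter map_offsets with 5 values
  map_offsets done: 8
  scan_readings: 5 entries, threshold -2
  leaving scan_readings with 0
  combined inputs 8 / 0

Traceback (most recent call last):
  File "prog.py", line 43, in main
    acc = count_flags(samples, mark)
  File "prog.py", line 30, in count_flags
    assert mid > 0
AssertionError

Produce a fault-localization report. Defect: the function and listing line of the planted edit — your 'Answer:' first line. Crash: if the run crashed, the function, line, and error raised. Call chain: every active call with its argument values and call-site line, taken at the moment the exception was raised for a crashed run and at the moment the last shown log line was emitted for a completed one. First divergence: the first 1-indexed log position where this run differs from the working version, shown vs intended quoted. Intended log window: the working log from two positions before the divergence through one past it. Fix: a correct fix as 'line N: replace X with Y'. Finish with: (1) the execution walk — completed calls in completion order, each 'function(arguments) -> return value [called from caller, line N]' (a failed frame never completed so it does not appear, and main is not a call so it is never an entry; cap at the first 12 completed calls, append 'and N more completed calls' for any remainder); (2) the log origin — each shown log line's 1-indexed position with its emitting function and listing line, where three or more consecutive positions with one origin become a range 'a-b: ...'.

Answer: the defect is in scan_readings at line 15.
Core observation: At log position 6 the runs split — shown 'leaving scan_readings with 0', but the working version logs 'leaving scan_readings with 1'.
Crash: count_flags, line 30, AssertionError.
Call chain: main -> count_flags([6, -2, 7, 8, -4], -2) (called at line 43).
First divergence: position 6 — the shown line 'leaving scan_readings with 0' should read 'leaving scan_readings with 1'.
Intended log window:
  4: map_offsets done: 8
  5: scan_readings: 5 entries, threshold -2
  6: leaving scan_readings with 1
  7: combined inputs 8 / 1
Execution walk:
  map_offsets([6, -2, 7, 8, -4]) -> 8  [called from count_flags, line 27]
  scan_readings([6, -2, 7, 8, -4], -2) -> 0  [called from count_flags, line 28]
Log origin:
  1 — main, line 42
  2 — count_flags, line 26
  3 — map_offsets, line 2
  4 — map_offsets, line 7
  5 — scan_readings, line 11
  6 — scan_readings, line 16
  7 — count_flags, line 29
A correct fix: line 15: replace `%` with `+`.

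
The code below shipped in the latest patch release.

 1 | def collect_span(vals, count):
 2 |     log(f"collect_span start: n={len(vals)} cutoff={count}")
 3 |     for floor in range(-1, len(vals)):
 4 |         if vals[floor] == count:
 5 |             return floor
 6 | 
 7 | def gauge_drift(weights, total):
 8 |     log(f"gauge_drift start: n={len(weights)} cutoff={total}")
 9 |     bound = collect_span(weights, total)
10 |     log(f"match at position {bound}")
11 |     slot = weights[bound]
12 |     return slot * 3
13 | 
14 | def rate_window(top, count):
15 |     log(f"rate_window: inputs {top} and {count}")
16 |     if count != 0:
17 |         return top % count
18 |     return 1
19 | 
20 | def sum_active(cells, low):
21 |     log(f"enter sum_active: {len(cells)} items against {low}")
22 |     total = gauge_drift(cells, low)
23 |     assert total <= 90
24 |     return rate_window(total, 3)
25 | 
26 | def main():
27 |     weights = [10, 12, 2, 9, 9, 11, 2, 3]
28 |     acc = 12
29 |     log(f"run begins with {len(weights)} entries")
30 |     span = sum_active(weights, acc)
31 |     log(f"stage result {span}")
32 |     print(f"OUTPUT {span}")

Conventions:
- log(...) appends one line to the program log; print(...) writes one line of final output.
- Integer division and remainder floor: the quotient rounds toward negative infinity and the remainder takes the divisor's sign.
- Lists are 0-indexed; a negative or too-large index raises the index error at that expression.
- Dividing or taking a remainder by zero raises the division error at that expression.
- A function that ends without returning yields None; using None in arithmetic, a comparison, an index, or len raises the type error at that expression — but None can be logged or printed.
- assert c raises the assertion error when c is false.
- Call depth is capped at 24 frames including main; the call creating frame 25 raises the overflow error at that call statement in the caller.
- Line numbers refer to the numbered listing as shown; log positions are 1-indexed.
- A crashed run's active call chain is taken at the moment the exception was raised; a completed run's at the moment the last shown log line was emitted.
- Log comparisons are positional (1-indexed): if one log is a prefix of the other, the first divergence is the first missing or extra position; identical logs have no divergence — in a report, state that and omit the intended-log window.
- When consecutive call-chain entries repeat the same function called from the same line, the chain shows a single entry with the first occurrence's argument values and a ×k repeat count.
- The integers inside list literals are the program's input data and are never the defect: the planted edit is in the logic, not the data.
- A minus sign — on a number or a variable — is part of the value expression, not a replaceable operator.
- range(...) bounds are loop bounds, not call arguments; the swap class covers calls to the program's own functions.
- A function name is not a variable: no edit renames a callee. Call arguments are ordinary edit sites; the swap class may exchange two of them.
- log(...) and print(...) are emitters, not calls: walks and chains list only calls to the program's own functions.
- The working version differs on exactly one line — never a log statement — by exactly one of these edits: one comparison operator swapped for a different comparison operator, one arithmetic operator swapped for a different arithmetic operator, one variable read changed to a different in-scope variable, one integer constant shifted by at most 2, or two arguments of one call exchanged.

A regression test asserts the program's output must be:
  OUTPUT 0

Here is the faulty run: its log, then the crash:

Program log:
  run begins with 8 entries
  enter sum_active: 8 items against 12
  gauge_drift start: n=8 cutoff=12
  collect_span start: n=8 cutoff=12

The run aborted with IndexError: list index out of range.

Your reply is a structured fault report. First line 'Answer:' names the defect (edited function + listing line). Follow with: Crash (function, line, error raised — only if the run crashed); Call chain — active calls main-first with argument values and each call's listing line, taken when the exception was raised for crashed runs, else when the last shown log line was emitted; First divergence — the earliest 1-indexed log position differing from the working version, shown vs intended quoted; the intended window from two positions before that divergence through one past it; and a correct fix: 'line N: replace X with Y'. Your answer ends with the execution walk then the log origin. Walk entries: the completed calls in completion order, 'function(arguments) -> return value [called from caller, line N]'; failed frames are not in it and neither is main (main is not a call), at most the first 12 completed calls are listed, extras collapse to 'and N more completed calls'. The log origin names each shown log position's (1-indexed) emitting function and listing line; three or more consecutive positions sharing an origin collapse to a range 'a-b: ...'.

Answer: the defect is in collect_span at line 3.
The tell: A complete run would log 'match at position 1' next, but this one stopped at 4 lines.
Crash: collect_span, line 4, IndexError.
Call chain: main -> sum_active([10, 12, 2, 9, 9, 11, 2, 3], 12) (called at line 30) -> gauge_drift([10, 12, 2, 9, 9, 11, 2, 3], 12) (called at line 22) -> collect_span([10, 12, 2, 9, 9, 11, 2, 3], 12) (called at line 9).
First divergence: position 5 (shown log ended at 4 lines; the working version continues: 'match at position 1').
Intended log window:
  3: gauge_drift start: n=8 cutoff=12
  4: collect_span start: n=8 cutoff=12
  5: match at position 1
  6: rate_window: inputs 36 and 3
Execution walk:
  (no call completed)
Origin of each log line:
  1: emitted by main (line 29)
  2: emitted by sum_active (line 21)
  3: emitted by gauge_drift (line 8)
  4: emitted by collect_span (line 2)
A correct fix: line 3: replace `-1` with `0`.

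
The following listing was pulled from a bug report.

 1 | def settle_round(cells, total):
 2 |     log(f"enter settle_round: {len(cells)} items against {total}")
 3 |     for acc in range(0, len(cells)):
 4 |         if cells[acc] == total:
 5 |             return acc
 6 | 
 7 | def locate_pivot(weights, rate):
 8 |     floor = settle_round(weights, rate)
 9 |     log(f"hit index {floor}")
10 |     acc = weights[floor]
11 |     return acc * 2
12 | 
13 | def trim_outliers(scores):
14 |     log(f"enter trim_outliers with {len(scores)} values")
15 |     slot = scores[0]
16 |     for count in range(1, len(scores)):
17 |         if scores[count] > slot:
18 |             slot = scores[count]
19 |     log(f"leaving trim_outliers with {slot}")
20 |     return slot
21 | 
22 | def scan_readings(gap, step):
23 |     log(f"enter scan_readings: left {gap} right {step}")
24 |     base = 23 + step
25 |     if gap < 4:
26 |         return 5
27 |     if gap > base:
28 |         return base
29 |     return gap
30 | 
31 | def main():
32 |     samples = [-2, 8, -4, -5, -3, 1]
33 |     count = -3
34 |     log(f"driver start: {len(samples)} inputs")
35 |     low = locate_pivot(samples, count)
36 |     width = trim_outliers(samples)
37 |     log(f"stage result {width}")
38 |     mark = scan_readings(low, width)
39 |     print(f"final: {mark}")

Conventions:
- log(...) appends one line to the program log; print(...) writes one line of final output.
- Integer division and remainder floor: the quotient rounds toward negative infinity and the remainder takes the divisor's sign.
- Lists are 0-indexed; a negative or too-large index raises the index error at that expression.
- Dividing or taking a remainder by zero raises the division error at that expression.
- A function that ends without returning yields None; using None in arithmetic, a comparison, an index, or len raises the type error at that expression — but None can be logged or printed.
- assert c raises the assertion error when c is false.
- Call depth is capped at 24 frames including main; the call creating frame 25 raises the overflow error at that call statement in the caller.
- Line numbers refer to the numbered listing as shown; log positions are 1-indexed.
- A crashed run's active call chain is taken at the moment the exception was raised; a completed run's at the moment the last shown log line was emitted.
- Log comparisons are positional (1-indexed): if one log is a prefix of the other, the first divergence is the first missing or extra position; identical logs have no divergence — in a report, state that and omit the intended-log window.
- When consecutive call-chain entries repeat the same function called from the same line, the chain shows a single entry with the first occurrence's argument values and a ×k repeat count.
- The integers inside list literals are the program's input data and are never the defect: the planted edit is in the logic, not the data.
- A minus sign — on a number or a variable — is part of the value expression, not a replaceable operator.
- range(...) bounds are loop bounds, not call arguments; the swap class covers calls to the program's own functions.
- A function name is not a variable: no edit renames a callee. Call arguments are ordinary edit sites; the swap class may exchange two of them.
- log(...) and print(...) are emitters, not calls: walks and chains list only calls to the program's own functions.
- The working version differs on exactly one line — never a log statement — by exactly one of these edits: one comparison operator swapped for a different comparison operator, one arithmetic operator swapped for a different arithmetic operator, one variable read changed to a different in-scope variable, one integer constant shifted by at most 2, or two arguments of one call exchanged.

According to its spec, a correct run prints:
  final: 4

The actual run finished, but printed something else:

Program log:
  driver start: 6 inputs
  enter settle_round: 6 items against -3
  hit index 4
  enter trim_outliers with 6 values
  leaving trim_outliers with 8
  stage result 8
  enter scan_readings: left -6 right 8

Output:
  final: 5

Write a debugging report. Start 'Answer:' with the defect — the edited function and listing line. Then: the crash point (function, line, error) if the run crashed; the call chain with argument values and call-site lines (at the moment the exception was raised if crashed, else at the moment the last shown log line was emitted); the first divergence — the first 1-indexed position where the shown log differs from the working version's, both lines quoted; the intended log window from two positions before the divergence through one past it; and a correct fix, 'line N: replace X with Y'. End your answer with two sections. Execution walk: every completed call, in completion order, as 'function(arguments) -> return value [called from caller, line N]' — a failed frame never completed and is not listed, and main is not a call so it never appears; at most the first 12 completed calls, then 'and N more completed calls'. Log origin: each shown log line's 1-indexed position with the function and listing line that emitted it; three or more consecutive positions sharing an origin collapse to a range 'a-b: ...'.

Answer: the defect is in scan_readings at line 26.
Key observation: The two runs log identically and part ways only at the printed values.
Call chain: main -> scan_readings(-6, 8) (called at line 38).
First divergence: there is none — every log position agrees.
Execution walk:
  settle_round([-2, 8, -4, -5, -3, 1], -3) -> 4  [called from locate_pivot, line 8]
  locate_pivot([-2, 8, -4, -5, -3, 1], -3) -> -6  [called from main, line 35]
  trim_outliers([-2, 8, -4, -5, -3, 1]) -> 8  [called from main, line 36]
  scan_readings(-6, 8) -> 5  [called from main, line 38]
Log origins:
  1 — main, line 34
  2 — settle_round, line 2
  3 — locate_pivot, line 9
  4 — trim_outliers, line 14
  5 — trim_outliers, line 19
  6 — main, line 37
  7 — scan_readings, line 23
A correct fix: line 26: replace `5` with `4`.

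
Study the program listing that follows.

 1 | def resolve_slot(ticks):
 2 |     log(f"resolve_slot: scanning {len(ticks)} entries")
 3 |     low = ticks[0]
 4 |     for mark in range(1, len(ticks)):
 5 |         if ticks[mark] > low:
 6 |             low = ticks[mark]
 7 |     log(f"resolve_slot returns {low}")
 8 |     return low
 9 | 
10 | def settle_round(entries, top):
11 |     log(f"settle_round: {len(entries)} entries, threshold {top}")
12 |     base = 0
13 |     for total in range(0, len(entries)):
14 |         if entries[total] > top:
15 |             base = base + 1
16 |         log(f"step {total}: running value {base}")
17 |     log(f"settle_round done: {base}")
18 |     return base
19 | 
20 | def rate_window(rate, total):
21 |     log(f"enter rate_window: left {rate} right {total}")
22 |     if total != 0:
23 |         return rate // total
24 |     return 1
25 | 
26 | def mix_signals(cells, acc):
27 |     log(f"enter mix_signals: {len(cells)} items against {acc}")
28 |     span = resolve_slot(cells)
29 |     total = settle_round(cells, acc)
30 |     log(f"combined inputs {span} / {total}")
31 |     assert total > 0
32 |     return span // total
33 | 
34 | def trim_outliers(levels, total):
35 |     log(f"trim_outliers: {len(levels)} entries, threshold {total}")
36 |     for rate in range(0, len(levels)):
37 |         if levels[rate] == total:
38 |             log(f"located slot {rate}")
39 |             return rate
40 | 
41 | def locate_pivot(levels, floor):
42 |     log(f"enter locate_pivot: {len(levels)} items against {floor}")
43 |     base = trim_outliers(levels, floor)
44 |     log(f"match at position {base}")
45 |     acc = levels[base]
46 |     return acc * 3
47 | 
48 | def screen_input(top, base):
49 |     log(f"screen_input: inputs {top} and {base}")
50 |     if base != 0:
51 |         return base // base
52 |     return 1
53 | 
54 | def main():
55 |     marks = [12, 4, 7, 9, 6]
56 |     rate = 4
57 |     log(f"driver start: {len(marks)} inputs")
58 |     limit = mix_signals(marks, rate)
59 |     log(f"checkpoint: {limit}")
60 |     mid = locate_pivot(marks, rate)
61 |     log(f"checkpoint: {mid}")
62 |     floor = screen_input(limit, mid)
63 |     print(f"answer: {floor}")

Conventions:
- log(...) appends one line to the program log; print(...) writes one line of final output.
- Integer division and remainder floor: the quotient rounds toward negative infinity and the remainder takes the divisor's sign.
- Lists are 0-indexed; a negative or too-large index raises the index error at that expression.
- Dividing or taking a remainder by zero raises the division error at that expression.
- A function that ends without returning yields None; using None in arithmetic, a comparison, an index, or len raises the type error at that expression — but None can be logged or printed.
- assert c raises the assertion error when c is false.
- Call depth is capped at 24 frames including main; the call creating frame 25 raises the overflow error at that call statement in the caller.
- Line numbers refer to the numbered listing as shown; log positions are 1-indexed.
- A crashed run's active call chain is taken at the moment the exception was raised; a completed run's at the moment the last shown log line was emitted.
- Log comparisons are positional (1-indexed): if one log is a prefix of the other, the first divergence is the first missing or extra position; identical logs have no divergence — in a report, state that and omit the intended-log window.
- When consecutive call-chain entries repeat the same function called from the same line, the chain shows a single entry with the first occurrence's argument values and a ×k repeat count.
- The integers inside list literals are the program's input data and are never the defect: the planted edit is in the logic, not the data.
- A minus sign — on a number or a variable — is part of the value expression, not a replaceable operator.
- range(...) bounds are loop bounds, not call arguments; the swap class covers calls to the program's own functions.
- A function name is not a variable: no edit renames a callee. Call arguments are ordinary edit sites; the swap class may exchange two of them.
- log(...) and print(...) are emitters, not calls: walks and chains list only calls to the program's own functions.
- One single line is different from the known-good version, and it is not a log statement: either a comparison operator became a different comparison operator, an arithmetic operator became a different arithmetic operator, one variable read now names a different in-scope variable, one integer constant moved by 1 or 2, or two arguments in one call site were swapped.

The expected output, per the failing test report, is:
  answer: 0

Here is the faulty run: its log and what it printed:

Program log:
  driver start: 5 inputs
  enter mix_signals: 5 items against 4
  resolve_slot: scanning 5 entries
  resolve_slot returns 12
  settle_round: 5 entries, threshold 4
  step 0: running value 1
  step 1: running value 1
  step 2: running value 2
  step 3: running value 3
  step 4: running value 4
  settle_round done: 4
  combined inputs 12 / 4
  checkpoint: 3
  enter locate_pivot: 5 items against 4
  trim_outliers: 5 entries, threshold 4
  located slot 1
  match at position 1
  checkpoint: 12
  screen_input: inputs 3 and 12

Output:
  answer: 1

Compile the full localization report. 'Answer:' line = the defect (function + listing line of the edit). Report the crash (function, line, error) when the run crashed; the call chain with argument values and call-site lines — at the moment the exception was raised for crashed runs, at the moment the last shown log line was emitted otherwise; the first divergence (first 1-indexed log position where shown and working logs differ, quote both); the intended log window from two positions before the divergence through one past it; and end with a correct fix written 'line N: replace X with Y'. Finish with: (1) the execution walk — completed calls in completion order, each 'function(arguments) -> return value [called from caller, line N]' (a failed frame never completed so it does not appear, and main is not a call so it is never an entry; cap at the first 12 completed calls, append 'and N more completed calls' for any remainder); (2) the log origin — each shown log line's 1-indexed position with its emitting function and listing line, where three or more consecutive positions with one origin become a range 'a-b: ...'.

Answer: the defect is in screen_input at line 51.
Core observation: The two runs log identically and part ways only at the printed values.
Call chain: main -> screen_input(3, 12) (called at line 62).
First divergence: none — the logs agree in full.
Execution walk:
  resolve_slot([12, 4, 7, 9, 6]) -> 12  [called from mix_signals, line 28]
  settle_round([12, 4, 7, 9, 6], 4) -> 4  [called from mix_signals, line 29]
  mix_signals([12, 4, 7, 9, 6], 4) -> 3  [called from main, line 58]
  trim_outliers([12, 4, 7, 9, 6], 4) -> 1  [called from locate_pivot, line 43]
  locate_pivot([12, 4, 7, 9, 6], 4) -> 12  [called from main, line 60]
  screen_input(3, 12) -> 1  [called from main, line 62]
Log origin:
  1: logged in main at line 57
  2: logged in mix_signals at line 27
  3: logged in resolve_slot at line 2
  4: logged in resolve_slot at line 7
  5: logged in settle_round at line 11
  6-10: logged in settle_round at line 16
  11: logged in settle_round at line 17
  12: logged in mix_signals at line 30
  13: logged in main at line 59
  14: logged in locate_pivot at line 42
  15: logged in trim_outliers at line 35
  16: logged in trim_outliers at line 38
  17: logged in locate_pivot at line 44
  18: logged in main at line 61
  19: logged in screen_input at line 49
A correct fix: line 51: replace `base // base` with `top // base`.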